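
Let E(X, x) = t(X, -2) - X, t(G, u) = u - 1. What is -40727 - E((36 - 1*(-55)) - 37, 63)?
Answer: -40670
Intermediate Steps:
t(G, u) = -1 + u
E(X, x) = -3 - X (E(X, x) = (-1 - 2) - X = -3 - X)
-40727 - E((36 - 1*(-55)) - 37, 63) = -40727 - (-3 - ((36 - 1*(-55)) - 37)) = -40727 - (-3 - ((36 + 55) - 37)) = -40727 - (-3 - (91 - 37)) = -40727 - (-3 - 1*54) = -40727 - (-3 - 54) = -40727 - 1*(-57) = -40727 + 57 = -40670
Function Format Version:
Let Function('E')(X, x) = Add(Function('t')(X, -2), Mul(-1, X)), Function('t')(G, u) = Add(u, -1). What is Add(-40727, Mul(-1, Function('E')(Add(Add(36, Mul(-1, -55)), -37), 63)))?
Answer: -40670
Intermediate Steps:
Function('t')(G, u) = Add(-1, u)
Function('E')(X, x) = Add(-3, Mul(-1, X)) (Function('E')(X, x) = Add(Add(-1, -2), Mul(-1, X)) = Add(-3, Mul(-1, X)))
Add(-40727, Mul(-1, Function('E')(Add(Add(36, Mul(-1, -55)), -37), 63))) = Add(-40727, Mul(-1, Add(-3, Mul(-1, Add(Add(36, Mul(-1, -55)), -37))))) = Add(-40727, Mul(-1, Add(-3, Mul(-1, Add(Add(36, 55), -37))))) = Add(-40727, Mul(-1, Add(-3, Mul(-1, Add(91, -37))))) = Add(-40727, Mul(-1, Add(-3, Mul(-1, 54)))) = Add(-40727, Mul(-1, Add(-3, -54))) = Add(-40727, Mul(-1, -57)) = Add(-40727, 57) = -40670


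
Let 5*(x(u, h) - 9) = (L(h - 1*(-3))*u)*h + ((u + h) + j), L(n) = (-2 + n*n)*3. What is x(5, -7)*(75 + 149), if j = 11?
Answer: -317184/5 ≈ -63437.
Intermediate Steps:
L(n) = -6 + 3*n**2 (L(n) = (-2 + n**2)*3 = -6 + 3*n**2)
x(u, h) = 56/5 + h/5 + u/5 + h*u*(-6 + 3*(3 + h)**2)/5 (x(u, h) = 9 + (((-6 + 3*(h - 1*(-3))**2)*u)*h + ((u + h) + 11))/5 = 9 + (((-6 + 3*(h + 3)**2)*u)*h + ((h + u) + 11))/5 = 9 + (((-6 + 3*(3 + h)**2)*u)*h + (11 + h + u))/5 = 9 + ((u*(-6 + 3*(3 + h)**2))*h + (11 + h + u))/5 = 9 + (h*u*(-6 + 3*(3 + h)**2) + (11 + h + u))/5 = 9 + (11 + h + u + h*u*(-6 + 3*(3 + h)**2))/5 = 9 + (11/5 + h/5 + u/5 + h*u*(-6 + 3*(3 + h)**2)/5) = 56/5 + h/5 + u/5 + h*u*(-6 + 3*(3 + h)**2)/5)
x(5, -7)*(75 + 149) = (56/5 + (1/5)*(-7) + (1/5)*5 + (3/5)*(-7)*5*(-2 + (3 - 7)**2))*(75 + 149) = (56/5 - 7/5 + 1 + (3/5)*(-7)*5*(-2 + (-4)**2))*224 = (56/5 - 7/5 + 1 + (3/5)*(-7)*5*(-2 + 16))*224 = (56/5 - 7/5 + 1 + (3/5)*(-7)*5*14)*224 = (56/5 - 7/5 + 1 - 294)*224 = -1416/5*224 = -317184/5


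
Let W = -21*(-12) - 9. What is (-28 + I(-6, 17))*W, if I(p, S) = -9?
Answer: -8991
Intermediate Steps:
W = 243 (W = 252 - 9 = 243)
(-28 + I(-6, 17))*W = (-28 - 9)*243 = -37*243 = -8991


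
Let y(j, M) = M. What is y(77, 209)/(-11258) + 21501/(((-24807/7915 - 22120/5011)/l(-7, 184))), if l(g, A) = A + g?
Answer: -1699293936749174783/3370506467666 ≈ -5.0417e+5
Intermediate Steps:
y(77, 209)/(-11258) + 21501/(((-24807/7915 - 22120/5011)/l(-7, 184))) = 209/(-11258) + 21501/(((-24807/7915 - 22120/5011)/(184 - 7))) = 209*(-1/11258) + 21501/(((-24807*1/7915 - 22120*1/5011)/177)) = -209/11258 + 21501/(((-24807/7915 - 22120/5011)*(1/177))) = -209/11258 + 21501/((-299387677/39662065*1/177)) = -209/11258 + 21501/(-299387677/7020185505) = -209/11258 + 21501*(-7020185505/299387677) = -209/11258 - 150941008543005/299387677 = -1699293936749174783/3370506467666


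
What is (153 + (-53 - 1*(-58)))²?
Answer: 24964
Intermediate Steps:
(153 + (-53 - 1*(-58)))² = (153 + (-53 + 58))² = (153 + 5)² = 158² = 24964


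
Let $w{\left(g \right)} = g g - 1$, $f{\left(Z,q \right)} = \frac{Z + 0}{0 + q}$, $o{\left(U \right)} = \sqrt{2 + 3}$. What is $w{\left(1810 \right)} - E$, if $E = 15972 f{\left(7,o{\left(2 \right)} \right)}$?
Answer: $3276099 - \frac{111804 \sqrt{5}}{5} \approx 3.2261 \cdot 10^{6}$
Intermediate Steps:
$o{\left(U \right)} = \sqrt{5}$
$f{\left(Z,q \right)} = \frac{Z}{q}$
$w{\left(g \right)} = -1 + g^{2}$ ($w{\left(g \right)} = g^{2} - 1 = -1 + g^{2}$)
$E = \frac{111804 \sqrt{5}}{5}$ ($E = 15972 \frac{7}{\sqrt{5}} = 15972 \cdot 7 \frac{\sqrt{5}}{5} = 15972 \frac{7 \sqrt{5}}{5} = \frac{111804 \sqrt{5}}{5} \approx 50000.0$)
$w{\left(1810 \right)} - E = \left(-1 + 1810^{2}\right) - \frac{111804 \sqrt{5}}{5} = \left(-1 + 3276100\right) - \frac{111804 \sqrt{5}}{5} = 3276099 - \frac{111804 \sqrt{5}}{5}$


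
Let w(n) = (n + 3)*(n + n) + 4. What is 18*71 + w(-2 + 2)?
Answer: 1282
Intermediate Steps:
w(n) = 4 + 2*n*(3 + n) (w(n) = (3 + n)*(2*n) + 4 = 2*n*(3 + n) + 4 = 4 + 2*n*(3 + n))
18*71 + w(-2 + 2) = 18*71 + (4 + 2*(-2 + 2)² + 6*(-2 + 2)) = 1278 + (4 + 2*0² + 6*0) = 1278 + (4 + 2*0 + 0) = 1278 + (4 + 0 + 0) = 1278 + 4 = 1282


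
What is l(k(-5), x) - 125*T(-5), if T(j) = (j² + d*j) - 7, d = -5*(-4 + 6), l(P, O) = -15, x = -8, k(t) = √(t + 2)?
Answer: -8515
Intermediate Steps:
k(t) = √(2 + t)
d = -10 (d = -5*2 = -10)
T(j) = -7 + j² - 10*j (T(j) = (j² - 10*j) - 7 = -7 + j² - 10*j)
l(k(-5), x) - 125*T(-5) = -15 - 125*(-7 + (-5)² - 10*(-5)) = -15 - 125*(-7 + 25 + 50) = -15 - 125*68 = -15 - 8500 = -8515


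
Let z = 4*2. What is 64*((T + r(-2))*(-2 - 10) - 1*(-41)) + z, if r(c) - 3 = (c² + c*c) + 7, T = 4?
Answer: -14264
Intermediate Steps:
r(c) = 10 + 2*c² (r(c) = 3 + ((c² + c*c) + 7) = 3 + ((c² + c²) + 7) = 3 + (2*c² + 7) = 3 + (7 + 2*c²) = 10 + 2*c²)
z = 8
64*((T + r(-2))*(-2 - 10) - 1*(-41)) + z = 64*((4 + (10 + 2*(-2)²))*(-2 - 10) - 1*(-41)) + 8 = 64*((4 + (10 + 2*4))*(-12) + 41) + 8 = 64*((4 + (10 + 8))*(-12) + 41) + 8 = 64*((4 + 18)*(-12) + 41) + 8 = 64*(22*(-12) + 41) + 8 = 64*(-264 + 41) + 8 = 64*(-223) + 8 = -14272 + 8 = -14264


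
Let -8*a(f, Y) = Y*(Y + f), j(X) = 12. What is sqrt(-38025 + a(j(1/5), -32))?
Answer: I*sqrt(38105) ≈ 195.21*I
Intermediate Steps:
a(f, Y) = -Y*(Y + f)/8
sqrt(-38025 + a(j(1/5), -32)) = sqrt(-38025 - 1/8*(-32)*(-32 + 12)) = sqrt(-38025 - 1/8*(-32)*(-20)) = sqrt(-38025 - 80) = sqrt(-38105) = I*sqrt(38105)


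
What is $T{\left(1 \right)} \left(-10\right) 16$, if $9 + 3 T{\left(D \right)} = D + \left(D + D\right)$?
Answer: $320$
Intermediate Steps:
$T{\left(D \right)} = -3 + D$ ($T{\left(D \right)} = -3 + \frac{D + \left(D + D\right)}{3} = -3 + \frac{D + 2 D}{3} = -3 + \frac{3 D}{3} = -3 + D$)
$T{\left(1 \right)} \left(-10\right) 16 = \left(-3 + 1\right) \left(-10\right) 16 = \left(-2\right) \left(-10\right) 16 = 20 \cdot 16 = 320$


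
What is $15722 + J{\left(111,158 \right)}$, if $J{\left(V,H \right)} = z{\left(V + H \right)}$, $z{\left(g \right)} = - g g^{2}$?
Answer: $-19449387$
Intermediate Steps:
$z{\left(g \right)} = - g^{3}$
$J{\left(V,H \right)} = - \left(H + V\right)^{3}$ ($J{\left(V,H \right)} = - \left(V + H\right)^{3} = - \left(H + V\right)^{3}$)
$15722 + J{\left(111,158 \right)} = 15722 - \left(158 + 111\right)^{3} = 15722 - 269^{3} = 15722 - 19465109 = -19449387$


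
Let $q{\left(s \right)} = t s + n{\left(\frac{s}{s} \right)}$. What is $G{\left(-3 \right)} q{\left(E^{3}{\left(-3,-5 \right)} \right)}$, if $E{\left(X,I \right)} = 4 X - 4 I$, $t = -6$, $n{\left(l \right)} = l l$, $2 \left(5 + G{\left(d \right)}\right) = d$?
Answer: $\frac{39923}{2} \approx 19962.0$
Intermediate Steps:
$G{\left(d \right)} = -5 + \frac{d}{2}$
$n{\left(l \right)} = l^{2}$
$E{\left(X,I \right)} = - 4 I + 4 X$
$q{\left(s \right)} = 1 - 6 s$ ($q{\left(s \right)} = - 6 s + \left(\frac{s}{s}\right)^{2} = - 6 s + 1^{2} = - 6 s + 1 = 1 - 6 s$)
$G{\left(-3 \right)} q{\left(E^{3}{\left(-3,-5 \right)} \right)} = \left(-5 + \frac{1}{2} \left(-3\right)\right) \left(1 - 6 \left(\left(-4\right) \left(-5\right) + 4 \left(-3\right)\right)^{3}\right) = \left(-5 - \frac{3}{2}\right) \left(1 - 6 \left(20 - 12\right)^{3}\right) = - \frac{13 \left(1 - 6 \cdot 8^{3}\right)}{2} = - \frac{13 \left(1 - 3072\right)}{2} = \left(- \frac{13}{2}\right) \left(-3071\right) = \frac{39923}{2}$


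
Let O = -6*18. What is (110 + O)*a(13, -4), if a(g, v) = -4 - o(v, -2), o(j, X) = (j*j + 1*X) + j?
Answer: -28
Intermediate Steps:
o(j, X) = X + j + j² (o(j, X) = (j² + X) + j = (X + j²) + j = X + j + j²)
O = -108
a(g, v) = -2 - v - v² (a(g, v) = -4 - (-2 + v + v²) = -4 + (2 - v - v²) = -2 - v - v²)
(110 + O)*a(13, -4) = (110 - 108)*(-2 - 1*(-4) - 1*(-4)²) = 2*(-2 + 4 - 1*16) = 2*(-2 + 4 - 16) = 2*(-14) = -28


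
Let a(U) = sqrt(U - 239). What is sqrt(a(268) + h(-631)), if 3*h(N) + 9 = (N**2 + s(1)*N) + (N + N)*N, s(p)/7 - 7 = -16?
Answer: sqrt(411409 + sqrt(29)) ≈ 641.42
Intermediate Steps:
a(U) = sqrt(-239 + U)
s(p) = -63 (s(p) = 49 + 7*(-16) = 49 - 112 = -63)
h(N) = -3 + N**2 - 21*N (h(N) = -3 + ((N**2 - 63*N) + (N + N)*N)/3 = -3 + ((N**2 - 63*N) + (2*N)*N)/3 = -3 + ((N**2 - 63*N) + 2*N**2)/3 = -3 + (-63*N + 3*N**2)/3 = -3 + (N**2 - 21*N) = -3 + N**2 - 21*N)
sqrt(a(268) + h(-631)) = sqrt(sqrt(-239 + 268) + (-3 + (-631)**2 - 21*(-631))) = sqrt(sqrt(29) + (-3 + 398161 + 13251)) = sqrt(sqrt(29) + 411409) = sqrt(411409 + sqrt(29))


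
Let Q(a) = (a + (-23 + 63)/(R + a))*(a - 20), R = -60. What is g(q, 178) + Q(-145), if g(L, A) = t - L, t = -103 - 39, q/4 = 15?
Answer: 973963/41 ≈ 23755.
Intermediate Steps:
q = 60 (q = 4*15 = 60)
t = -142
g(L, A) = -142 - L
Q(a) = (-20 + a)*(a + 40/(-60 + a)) (Q(a) = (a + (-23 + 63)/(-60 + a))*(a - 20) = (a + 40/(-60 + a))*(-20 + a) = (-20 + a)*(a + 40/(-60 + a)))
g(q, 178) + Q(-145) = (-142 - 1*60) + (-800 + (-145)**3 - 80*(-145)**2 + 1240*(-145))/(-60 - 145) = (-142 - 60) + (-800 - 3048625 - 80*21025 - 179800)/(-205) = -202 - (-800 - 3048625 - 1682000 - 179800)/205 = -202 - 1/205*(-4911225) = -202 + 982245/41 = 973963/41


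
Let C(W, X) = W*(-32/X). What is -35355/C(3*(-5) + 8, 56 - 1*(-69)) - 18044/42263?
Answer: -14367699037/728224 ≈ -19730.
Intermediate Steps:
C(W, X) = -32*W/X
-35355/C(3*(-5) + 8, 56 - 1*(-69)) - 18044/42263 = -35355*(-(56 - 1*(-69))/(32*(3*(-5) + 8))) - 18044/42263 = -35355*(-(56 + 69)/(32*(-15 + 8))) - 18044*1/42263 = -35355/((-32*(-7)/125)) - 1388/3251 = -35355/((-32*(-7)*1/125)) - 1388/3251 = -35355/224/125 - 1388/3251 = -35355*125/224 - 1388/3251 = -4419375/224 - 1388/3251 = -14367699037/728224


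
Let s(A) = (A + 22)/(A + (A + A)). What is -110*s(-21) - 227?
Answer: -14191/63 ≈ -225.25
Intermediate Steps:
s(A) = (22 + A)/(3*A) (s(A) = (22 + A)/(A + 2*A) = (22 + A)/((3*A)) = (22 + A)*(1/(3*A)) = (22 + A)/(3*A))
-110*s(-21) - 227 = -110*(22 - 21)/(3*(-21)) - 227 = -110*(-1)/(3*21) - 227 = -110*(-1/63) - 227 = 110/63 - 227 = -14191/63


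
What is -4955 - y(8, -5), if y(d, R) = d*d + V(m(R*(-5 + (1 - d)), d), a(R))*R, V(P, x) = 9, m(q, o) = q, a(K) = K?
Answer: -4974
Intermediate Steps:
y(d, R) = d**2 + 9*R (y(d, R) = d*d + 9*R = d**2 + 9*R)
-4955 - y(8, -5) = -4955 - (8**2 + 9*(-5)) = -4955 - (64 - 45) = -4955 - 1*19 = -4955 - 19 = -4974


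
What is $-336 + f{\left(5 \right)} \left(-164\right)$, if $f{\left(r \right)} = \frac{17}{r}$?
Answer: $- \frac{4468}{5} \approx -893.6$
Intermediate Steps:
$-336 + f{\left(5 \right)} \left(-164\right) = -336 + \frac{17}{5} \left(-164\right) = -336 - \frac{2788}{5} = - \frac{4468}{5}$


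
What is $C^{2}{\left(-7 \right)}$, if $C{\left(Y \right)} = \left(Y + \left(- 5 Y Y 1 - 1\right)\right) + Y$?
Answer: $67600$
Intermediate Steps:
$C{\left(Y \right)} = -1 - 5 Y^{2} + 2 Y$ ($C{\left(Y \right)} = \left(Y + \left(- 5 Y^{2} \cdot 1 - 1\right)\right) + Y = \left(Y - \left(1 + 5 Y^{2}\right)\right) + Y = \left(-1 + Y - 5 Y^{2}\right) + Y = -1 - 5 Y^{2} + 2 Y$)
$C^{2}{\left(-7 \right)} = \left(-1 - 5 \left(-7\right)^{2} + 2 \left(-7\right)\right)^{2} = \left(-1 - 245 - 14\right)^{2} = \left(-260\right)^{2} = 67600$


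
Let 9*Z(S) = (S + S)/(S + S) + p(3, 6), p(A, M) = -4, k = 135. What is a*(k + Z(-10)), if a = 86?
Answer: 34744/3 ≈ 11581.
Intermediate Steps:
Z(S) = -1/3 (Z(S) = ((S + S)/(S + S) - 4)/9 = ((2*S)/((2*S)) - 4)/9 = ((2*S)*(1/(2*S)) - 4)/9 = (1 - 4)/9 = (1/9)*(-3) = -1/3)
a*(k + Z(-10)) = 86*(135 - 1/3) = 86*(404/3) = 34744/3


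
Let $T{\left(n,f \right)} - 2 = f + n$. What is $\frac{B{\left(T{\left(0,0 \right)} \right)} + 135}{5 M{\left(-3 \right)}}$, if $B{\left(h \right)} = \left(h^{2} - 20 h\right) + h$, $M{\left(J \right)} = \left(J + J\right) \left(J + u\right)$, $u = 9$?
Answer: $- \frac{101}{180} \approx -0.56111$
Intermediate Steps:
$T{\left(n,f \right)} = 2 + f + n$ ($T{\left(n,f \right)} = 2 + \left(f + n\right) = 2 + f + n$)
$M{\left(J \right)} = 2 J \left(9 + J\right)$ ($M{\left(J \right)} = \left(J + J\right) \left(J + 9\right) = 2 J \left(9 + J\right)$)
$B{\left(h \right)} = h^{2} - 19 h$
$\frac{B{\left(T{\left(0,0 \right)} \right)} + 135}{5 M{\left(-3 \right)}} = \frac{\left(2 + 0 + 0\right) \left(-19 + \left(2 + 0 + 0\right)\right) + 135}{5 \cdot 2 \left(-3\right) \left(9 - 3\right)} = \frac{2 \left(-19 + 2\right) + 135}{5 \cdot 2 \left(-3\right) 6} = \frac{2 \left(-17\right) + 135}{5 \left(-36\right)} = \frac{-34 + 135}{-180} = 101 \left(- \frac{1}{180}\right) = - \frac{101}{180}$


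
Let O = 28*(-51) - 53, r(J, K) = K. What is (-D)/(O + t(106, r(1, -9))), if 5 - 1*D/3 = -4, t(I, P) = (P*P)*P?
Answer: 27/2210 ≈ 0.012217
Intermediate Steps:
O = -1481 (O = -1428 - 53 = -1481)
t(I, P) = P**3 (t(I, P) = P**2*P = P**3)
D = 27 (D = 15 - 3*(-4) = 15 + 12 = 27)
(-D)/(O + t(106, r(1, -9))) = (-1*27)/(-1481 + (-9)**3) = -27/(-1481 - 729) = -27/(-2210) = -27*(-1/2210) = 27/2210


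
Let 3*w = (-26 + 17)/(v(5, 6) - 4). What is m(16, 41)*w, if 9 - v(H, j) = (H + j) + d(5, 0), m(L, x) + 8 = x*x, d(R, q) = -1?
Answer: 5019/5 ≈ 1003.8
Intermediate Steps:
m(L, x) = -8 + x² (m(L, x) = -8 + x*x = -8 + x²)
v(H, j) = 10 - H - j (v(H, j) = 9 - ((H + j) - 1) = 9 - (-1 + H + j) = 9 + (1 - H - j) = 10 - H - j)
w = ⅗ (w = ((-26 + 17)/((10 - 1*5 - 1*6) - 4))/3 = (-9/((10 - 5 - 6) - 4))/3 = (-9/(-1 - 4))/3 = (-9/(-5))/3 = (-9*(-⅕))/3 = (⅓)*(9/5) = ⅗ ≈ 0.60000)
m(16, 41)*w = (-8 + 41²)*(⅗) = (-8 + 1681)*(⅗) = 1673*(⅗) = 5019/5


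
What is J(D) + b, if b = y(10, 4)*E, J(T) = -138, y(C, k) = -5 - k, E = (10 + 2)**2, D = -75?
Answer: -1434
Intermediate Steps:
E = 144 (E = 12**2 = 144)
b = -1296 (b = (-5 - 1*4)*144 = (-5 - 4)*144 = -9*144 = -1296)
J(D) + b = -138 - 1296 = -1434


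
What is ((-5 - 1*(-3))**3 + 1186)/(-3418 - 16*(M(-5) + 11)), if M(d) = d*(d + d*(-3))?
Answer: -589/1397 ≈ -0.42162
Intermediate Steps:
M(d) = -2*d**2 (M(d) = d*(d - 3*d) = d*(-2*d) = -2*d**2)
((-5 - 1*(-3))**3 + 1186)/(-3418 - 16*(M(-5) + 11)) = ((-5 - 1*(-3))**3 + 1186)/(-3418 - 16*(-2*(-5)**2 + 11)) = ((-5 + 3)**3 + 1186)/(-3418 - 16*(-2*25 + 11)) = ((-2)**3 + 1186)/(-3418 - 16*(-50 + 11)) = (-8 + 1186)/(-3418 - 16*(-39)) = 1178/(-3418 + 624) = 1178/(-2794) = 1178*(-1/2794) = -589/1397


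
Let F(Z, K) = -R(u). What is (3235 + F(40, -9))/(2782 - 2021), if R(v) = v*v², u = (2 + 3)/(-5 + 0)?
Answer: 3236/761 ≈ 4.2523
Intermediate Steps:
u = -1 (u = 5/(-5) = 5*(-⅕) = -1)
R(v) = v³
F(Z, K) = 1 (F(Z, K) = -1*(-1)³ = -1*(-1) = 1)
(3235 + F(40, -9))/(2782 - 2021) = (3235 + 1)/(2782 - 2021) = 3236/761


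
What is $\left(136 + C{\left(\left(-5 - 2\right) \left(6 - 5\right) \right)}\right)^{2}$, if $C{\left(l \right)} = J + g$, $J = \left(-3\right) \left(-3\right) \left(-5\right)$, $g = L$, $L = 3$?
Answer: $8836$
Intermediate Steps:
$g = 3$
$J = -45$ ($J = 9 \left(-5\right) = -45$)
$C{\left(l \right)} = -42$ ($C{\left(l \right)} = -45 + 3 = -42$)
$\left(136 + C{\left(\left(-5 - 2\right) \left(6 - 5\right) \right)}\right)^{2} = \left(136 - 42\right)^{2} = 94^{2} = 8836$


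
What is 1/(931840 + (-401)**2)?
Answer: 1/1092641 ≈ 9.1521e-7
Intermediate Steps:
1/(931840 + (-401)**2) = 1/(931840 + 160801) = 1/1092641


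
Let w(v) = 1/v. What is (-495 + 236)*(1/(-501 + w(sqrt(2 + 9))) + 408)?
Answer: -41680003053/394430 + 37*sqrt(11)/394430 ≈ -1.0567e+5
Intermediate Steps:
(-495 + 236)*(1/(-501 + w(sqrt(2 + 9))) + 408) = (-495 + 236)*(1/(-501 + 1/(sqrt(2 + 9))) + 408) = -259*(1/(-501 + 1/(sqrt(11))) + 408) = -259*(1/(-501 + sqrt(11)/11) + 408) = -259*(408 + 1/(-501 + sqrt(11)/11)) = -105672 - 259/(-501 + sqrt(11)/11)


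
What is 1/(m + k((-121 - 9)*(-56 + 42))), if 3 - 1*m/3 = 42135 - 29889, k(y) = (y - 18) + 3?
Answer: -1/34924 ≈ -2.8634e-5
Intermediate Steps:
k(y) = -15 + y (k(y) = (-18 + y) + 3 = -15 + y)
m = -36729 (m = 9 - 3*(42135 - 29889) = 9 - 3*12246 = 9 - 36738 = -36729)
1/(m + k((-121 - 9)*(-56 + 42))) = 1/(-36729 + (-15 + (-121 - 9)*(-56 + 42))) = 1/(-36729 + (-15 - 130*(-14))) = 1/(-36729 + (-15 + 1820)) = 1/(-36729 + 1805) = 1/(-34924) = -1/34924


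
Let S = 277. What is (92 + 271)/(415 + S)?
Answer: 363/692 ≈ 0.52457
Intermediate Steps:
(92 + 271)/(415 + S) = (92 + 271)/(415 + 277) = 363/692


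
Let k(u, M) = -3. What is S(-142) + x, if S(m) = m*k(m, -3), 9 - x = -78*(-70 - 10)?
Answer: -5805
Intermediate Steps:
x = -6231 (x = 9 - (-78)*(-70 - 10) = 9 - (-78)*(-80) = 9 - 1*6240 = 9 - 6240 = -6231)
S(m) = -3*m (S(m) = m*(-3) = -3*m)
S(-142) + x = -3*(-142) - 6231 = 426 - 6231 = -5805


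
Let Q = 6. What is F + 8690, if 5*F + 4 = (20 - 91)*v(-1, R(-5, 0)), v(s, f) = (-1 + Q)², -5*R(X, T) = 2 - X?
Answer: 41671/5 ≈ 8334.2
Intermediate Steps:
R(X, T) = -⅖ + X/5 (R(X, T) = -(2 - X)/5 = -⅖ + X/5)
v(s, f) = 25 (v(s, f) = (-1 + 6)² = 5² = 25)
F = -1779/5 (F = -⅘ + ((20 - 91)*25)/5 = -⅘ + (-71*25)/5 = -⅘ + (⅕)*(-1775) = -⅘ - 355 = -1779/5 ≈ -355.80)
F + 8690 = -1779/5 + 8690 = 41671/5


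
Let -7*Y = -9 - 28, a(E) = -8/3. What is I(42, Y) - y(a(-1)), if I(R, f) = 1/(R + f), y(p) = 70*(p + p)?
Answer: 370741/993 ≈ 373.35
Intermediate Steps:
a(E) = -8/3 (a(E) = -8*⅓ = -8/3)
y(p) = 140*p (y(p) = 70*(2*p) = 140*p)
Y = 37/7 (Y = -(-9 - 28)/7 = -⅐*(-37) = 37/7 ≈ 5.2857)
I(42, Y) - y(a(-1)) = 1/(42 + 37/7) - 140*(-8)/3 = 1/(331/7) - 1*(-1120/3) = 7/331 + 1120/3 = 370741/993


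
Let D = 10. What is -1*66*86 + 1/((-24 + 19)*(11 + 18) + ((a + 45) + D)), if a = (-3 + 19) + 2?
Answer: -408673/72 ≈ -5676.0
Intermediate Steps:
a = 18 (a = 16 + 2 = 18)
-1*66*86 + 1/((-24 + 19)*(11 + 18) + ((a + 45) + D)) = -1*66*86 + 1/((-24 + 19)*(11 + 18) + ((18 + 45) + 10)) = -66*86 + 1/(-5*29 + (63 + 10)) = -5676 + 1/(-145 + 73) = -5676 + 1/(-72) = -5676 - 1/72 = -408673/72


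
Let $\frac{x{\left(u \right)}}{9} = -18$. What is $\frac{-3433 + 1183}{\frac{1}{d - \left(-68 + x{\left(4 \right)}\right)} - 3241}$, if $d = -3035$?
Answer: $\frac{3155625}{4545503} \approx 0.69423$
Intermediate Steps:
$x{\left(u \right)} = -162$ ($x{\left(u \right)} = 9 \left(-18\right) = -162$)
$\frac{-3433 + 1183}{\frac{1}{d - \left(-68 + x{\left(4 \right)}\right)} - 3241} = \frac{-3433 + 1183}{\frac{1}{-3035 + \left(68 - -162\right)} - 3241} = - \frac{2250}{\frac{1}{-3035 + \left(68 + 162\right)} - 3241} = - \frac{2250}{\frac{1}{-3035 + 230} - 3241} = - \frac{2250}{\frac{1}{-2805} - 3241} = - \frac{2250}{- \frac{1}{2805} - 3241} = - \frac{2250}{- \frac{9091006}{2805}} = \left(-2250\right) \left(- \frac{2805}{9091006}\right) = \frac{3155625}{4545503}$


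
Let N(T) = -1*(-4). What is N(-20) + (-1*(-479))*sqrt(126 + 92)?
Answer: 4 + 479*sqrt(218) ≈ 7076.4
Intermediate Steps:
N(T) = 4
N(-20) + (-1*(-479))*sqrt(126 + 92) = 4 + (-1*(-479))*sqrt(126 + 92) = 4 + 479*sqrt(218)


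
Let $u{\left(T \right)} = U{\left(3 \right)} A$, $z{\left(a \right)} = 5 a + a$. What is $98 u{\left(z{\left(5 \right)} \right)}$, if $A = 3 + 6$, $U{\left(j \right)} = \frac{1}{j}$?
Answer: $294$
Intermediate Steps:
$A = 9$
$z{\left(a \right)} = 6 a$
$u{\left(T \right)} = 3$ ($u{\left(T \right)} = \frac{1}{3} \cdot 9 = 3$)
$98 u{\left(z{\left(5 \right)} \right)} = 98 \cdot 3 = 294$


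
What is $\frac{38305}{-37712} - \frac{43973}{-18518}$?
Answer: $\frac{474488893}{349175408} \approx 1.3589$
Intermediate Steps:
$\frac{38305}{-37712} - \frac{43973}{-18518} = 38305 \left(- \frac{1}{37712}\right) - - \frac{43973}{18518} = - \frac{38305}{37712} + \frac{43973}{18518} = \frac{474488893}{349175408}$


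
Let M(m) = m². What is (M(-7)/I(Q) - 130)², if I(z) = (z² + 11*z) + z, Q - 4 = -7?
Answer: 12666481/729 ≈ 17375.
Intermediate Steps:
Q = -3 (Q = 4 - 7 = -3)
I(z) = z² + 12*z
(M(-7)/I(Q) - 130)² = ((-7)²/((-3*(12 - 3))) - 130)² = (49/((-3*9)) - 130)² = (49/(-27) - 130)² = (49*(-1/27) - 130)² = (-49/27 - 130)² = (-3559/27)² = 12666481/729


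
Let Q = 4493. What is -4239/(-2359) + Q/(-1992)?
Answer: -2154899/4699128 ≈ -0.45857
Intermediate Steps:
-4239/(-2359) + Q/(-1992) = -4239/(-2359) + 4493/(-1992) = -4239*(-1/2359) + 4493*(-1/1992) = 4239/2359 - 4493/1992 = -2154899/4699128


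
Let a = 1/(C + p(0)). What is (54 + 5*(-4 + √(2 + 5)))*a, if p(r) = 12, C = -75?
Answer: -34/63 - 5*√7/63 ≈ -0.74966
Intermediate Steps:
a = -1/63 (a = 1/(-75 + 12) = 1/(-63) = -1/63 ≈ -0.015873)
(54 + 5*(-4 + √(2 + 5)))*a = (54 + 5*(-4 + √(2 + 5)))*(-1/63) = (54 + 5*(-4 + √7))*(-1/63) = (54 + (-20 + 5*√7))*(-1/63) = (34 + 5*√7)*(-1/63) = -34/63 - 5*√7/63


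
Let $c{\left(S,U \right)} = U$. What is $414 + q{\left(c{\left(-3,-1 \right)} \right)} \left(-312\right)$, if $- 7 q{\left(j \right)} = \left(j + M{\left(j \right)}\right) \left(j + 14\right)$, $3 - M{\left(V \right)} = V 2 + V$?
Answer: $\frac{23178}{7} \approx 3311.1$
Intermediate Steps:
$M{\left(V \right)} = 3 - 3 V$ ($M{\left(V \right)} = 3 - \left(V 2 + V\right) = 3 - \left(2 V + V\right) = 3 - 3 V$)
$q{\left(j \right)} = - \frac{\left(3 - 2 j\right) \left(14 + j\right)}{7}$ ($q{\left(j \right)} = - \frac{\left(j - \left(-3 + 3 j\right)\right) \left(j + 14\right)}{7} = - \frac{\left(3 - 2 j\right) \left(14 + j\right)}{7}$)
$414 + q{\left(c{\left(-3,-1 \right)} \right)} \left(-312\right) = 414 + \left(-6 + \frac{2 \left(-1\right)^{2}}{7} + \frac{25}{7} \left(-1\right)\right) \left(-312\right) = 414 + \left(-6 + \frac{2}{7} \cdot 1 - \frac{25}{7}\right) \left(-312\right) = 414 + \left(-6 + \frac{2}{7} - \frac{25}{7}\right) \left(-312\right) = 414 - - \frac{20280}{7} = 414 + \frac{20280}{7} = \frac{23178}{7}$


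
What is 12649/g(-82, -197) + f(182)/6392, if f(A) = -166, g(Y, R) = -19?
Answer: -40427781/60724 ≈ -665.76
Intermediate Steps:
12649/g(-82, -197) + f(182)/6392 = 12649/(-19) - 166/6392 = 12649*(-1/19) - 166*1/6392 = -12649/19 - 83/3196 = -40427781/60724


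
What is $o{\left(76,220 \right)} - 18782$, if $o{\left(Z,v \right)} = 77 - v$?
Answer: $-18925$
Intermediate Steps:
$o{\left(76,220 \right)} - 18782 = \left(77 - 220\right) - 18782 = -143 - 18782 = -18925$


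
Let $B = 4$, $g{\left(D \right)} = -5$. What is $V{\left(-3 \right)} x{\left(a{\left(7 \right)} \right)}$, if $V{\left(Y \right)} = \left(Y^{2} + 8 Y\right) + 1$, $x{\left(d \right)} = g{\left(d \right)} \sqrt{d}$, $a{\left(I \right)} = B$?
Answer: $140$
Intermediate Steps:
$a{\left(I \right)} = 4$
$x{\left(d \right)} = - 5 \sqrt{d}$
$V{\left(Y \right)} = 1 + Y^{2} + 8 Y$
$V{\left(-3 \right)} x{\left(a{\left(7 \right)} \right)} = \left(1 + \left(-3\right)^{2} + 8 \left(-3\right)\right) \left(- 5 \sqrt{4}\right) = \left(1 + 9 - 24\right) \left(\left(-5\right) 2\right) = \left(-14\right) \left(-10\right) = 140$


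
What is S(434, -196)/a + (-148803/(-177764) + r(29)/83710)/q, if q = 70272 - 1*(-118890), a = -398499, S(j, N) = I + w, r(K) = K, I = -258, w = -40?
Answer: 140631797301110359/186952397376425460120 ≈ 0.00075223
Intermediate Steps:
S(j, N) = -298 (S(j, N) = -258 - 40 = -298)
q = 189162 (q = 70272 + 118890 = 189162)
S(434, -196)/a + (-148803/(-177764) + r(29)/83710)/q = -298/(-398499) + (-148803/(-177764) + 29/83710)/189162 = -298*(-1/398499) + (-148803*(-1/177764) + 29*(1/83710))*(1/189162) = 298/398499 + (148803/177764 + 29/83710)*(1/189162) = 298/398499 + (6230727143/7440312220)*(1/189162) = 298/398499 + 6230727143/1407424340159640 = 140631797301110359/186952397376425460120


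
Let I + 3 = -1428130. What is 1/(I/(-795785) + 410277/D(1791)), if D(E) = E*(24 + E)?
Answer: 172455363135/331258282726 ≈ 0.52061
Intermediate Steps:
I = -1428133 (I = -3 - 1428130 = -1428133)
1/(I/(-795785) + 410277/D(1791)) = 1/(-1428133/(-795785) + 410277/((1791*(24 + 1791)))) = 1/(-1428133*(-1/795785) + 410277/((1791*1815))) = 1/(1428133/795785 + 410277/3250665) = 1/(1428133/795785 + 410277*(1/3250665)) = 1/(1428133/795785 + 136759/1083555) = 1/(331258282726/172455363135) = 172455363135/331258282726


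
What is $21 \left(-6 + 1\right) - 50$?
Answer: $-155$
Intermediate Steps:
$21 \left(-6 + 1\right) - 50 = 21 \left(-5\right) - 50 = -105 - 50 = -155$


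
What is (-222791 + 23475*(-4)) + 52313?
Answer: -264378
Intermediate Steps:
(-222791 + 23475*(-4)) + 52313 = (-222791 - 93900) + 52313 = -316691 + 52313 = -264378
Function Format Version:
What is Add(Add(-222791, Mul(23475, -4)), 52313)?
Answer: -264378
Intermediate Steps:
Add(Add(-222791, Mul(23475, -4)), 52313) = Add(Add(-222791, -93900), 52313) = Add(-316691, 52313) = -264378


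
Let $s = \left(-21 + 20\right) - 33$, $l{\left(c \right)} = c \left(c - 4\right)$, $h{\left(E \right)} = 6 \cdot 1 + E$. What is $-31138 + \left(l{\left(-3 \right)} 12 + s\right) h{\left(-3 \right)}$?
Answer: $-30484$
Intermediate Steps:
$h{\left(E \right)} = 6 + E$
$l{\left(c \right)} = c \left(-4 + c\right)$
$s = -34$ ($s = -1 - 33 = -34$)
$-31138 + \left(l{\left(-3 \right)} 12 + s\right) h{\left(-3 \right)} = -31138 + \left(- 3 \left(-4 - 3\right) 12 - 34\right) \left(6 - 3\right) = -31138 + \left(\left(-3\right) \left(-7\right) 12 - 34\right) 3 = -31138 + \left(21 \cdot 12 - 34\right) 3 = -31138 + \left(252 - 34\right) 3 = -31138 + 218 \cdot 3 = -31138 + 654 = -30484$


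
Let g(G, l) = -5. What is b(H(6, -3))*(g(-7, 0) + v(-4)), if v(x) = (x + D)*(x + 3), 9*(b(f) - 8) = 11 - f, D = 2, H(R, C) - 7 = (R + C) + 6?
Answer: -67/3 ≈ -22.333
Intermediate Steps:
H(R, C) = 13 + C + R (H(R, C) = 7 + ((R + C) + 6) = 7 + ((C + R) + 6) = 7 + (6 + C + R) = 13 + C + R)
b(f) = 83/9 - f/9 (b(f) = 8 + (11 - f)/9 = 8 + (11/9 - f/9) = 83/9 - f/9)
v(x) = (2 + x)*(3 + x) (v(x) = (x + 2)*(x + 3) = (2 + x)*(3 + x))
b(H(6, -3))*(g(-7, 0) + v(-4)) = (83/9 - (13 - 3 + 6)/9)*(-5 + (6 + (-4)² + 5*(-4))) = (83/9 - ⅑*16)*(-5 + (6 + 16 - 20)) = (83/9 - 16/9)*(-5 + 2) = (67/9)*(-3) = -67/3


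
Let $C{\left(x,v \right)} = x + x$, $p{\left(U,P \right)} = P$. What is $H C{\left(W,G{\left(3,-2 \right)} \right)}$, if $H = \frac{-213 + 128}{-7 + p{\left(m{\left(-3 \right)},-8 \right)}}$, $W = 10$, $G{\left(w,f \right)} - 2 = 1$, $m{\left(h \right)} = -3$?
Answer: $\frac{340}{3} \approx 113.33$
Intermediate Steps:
$G{\left(w,f \right)} = 3$ ($G{\left(w,f \right)} = 2 + 1 = 3$)
$C{\left(x,v \right)} = 2 x$
$H = \frac{17}{3}$ ($H = \frac{-213 + 128}{-7 - 8} = - \frac{85}{-15} = \left(-85\right) \left(- \frac{1}{15}\right) = \frac{17}{3} \approx 5.6667$)
$H C{\left(W,G{\left(3,-2 \right)} \right)} = \frac{17 \cdot 2 \cdot 10}{3} = \frac{17}{3} \cdot 20 = \frac{340}{3}$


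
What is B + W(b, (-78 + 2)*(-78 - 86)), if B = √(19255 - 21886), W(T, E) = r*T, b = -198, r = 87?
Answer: -17226 + I*√2631 ≈ -17226.0 + 51.293*I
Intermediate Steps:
W(T, E) = 87*T
B = I*√2631 (B = √(-2631) = I*√2631 ≈ 51.293*I)
B + W(b, (-78 + 2)*(-78 - 86)) = I*√2631 + 87*(-198) = I*√2631 - 17226 = -17226 + I*√2631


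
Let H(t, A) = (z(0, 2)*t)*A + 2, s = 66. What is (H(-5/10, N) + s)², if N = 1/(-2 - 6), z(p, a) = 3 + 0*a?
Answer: 1190281/256 ≈ 4649.5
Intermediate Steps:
z(p, a) = 3 (z(p, a) = 3 + 0 = 3)
N = -⅛ (N = 1/(-8) = -⅛ ≈ -0.12500)
H(t, A) = 2 + 3*A*t (H(t, A) = (3*t)*A + 2 = 3*A*t + 2 = 2 + 3*A*t)
(H(-5/10, N) + s)² = ((2 + 3*(-⅛)*(-5/10)) + 66)² = ((2 + 3*(-⅛)*(-5*⅒)) + 66)² = ((2 + 3*(-⅛)*(-½)) + 66)² = ((2 + 3/16) + 66)² = (35/16 + 66)² = (1091/16)² = 1190281/256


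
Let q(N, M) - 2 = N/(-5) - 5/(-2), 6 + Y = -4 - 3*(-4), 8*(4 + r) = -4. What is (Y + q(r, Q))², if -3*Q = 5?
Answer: 1369/25 ≈ 54.760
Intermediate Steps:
r = -9/2 (r = -4 + (⅛)*(-4) = -4 - ½ = -9/2 ≈ -4.5000)
Q = -5/3 (Q = -⅓*5 = -5/3 ≈ -1.6667)
Y = 2 (Y = -6 + (-4 - 3*(-4)) = -6 + (-4 + 12) = -6 + 8 = 2)
q(N, M) = 9/2 - N/5 (q(N, M) = 2 + (N/(-5) - 5/(-2)) = 2 + (N*(-⅕) - 5*(-½)) = 2 + (-N/5 + 5/2) = 2 + (5/2 - N/5) = 9/2 - N/5)
(Y + q(r, Q))² = (2 + (9/2 - ⅕*(-9/2)))² = (2 + (9/2 + 9/10))² = (2 + 27/5)² = (37/5)² = 1369/25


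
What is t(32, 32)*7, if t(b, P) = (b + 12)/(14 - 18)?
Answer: -77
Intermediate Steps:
t(b, P) = -3 - b/4 (t(b, P) = (12 + b)/(-4) = (12 + b)*(-¼) = -3 - b/4)
t(32, 32)*7 = (-3 - ¼*32)*7 = (-3 - 8)*7 = -11*7 = -77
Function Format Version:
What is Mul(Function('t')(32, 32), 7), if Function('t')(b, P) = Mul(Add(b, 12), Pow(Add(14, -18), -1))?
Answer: -77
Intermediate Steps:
Function('t')(b, P) = Add(-3, Mul(Rational(-1, 4), b)) (Function('t')(b, P) = Mul(Add(12, b), Pow(-4, -1)) = Mul(Add(12, b), Rational(-1, 4)) = Add(-3, Mul(Rational(-1, 4), b)))
Mul(Function('t')(32, 32), 7) = Mul(Add(-3, Mul(Rational(-1, 4), 32)), 7) = Mul(Add(-3, -8), 7) = Mul(-11, 7) = -77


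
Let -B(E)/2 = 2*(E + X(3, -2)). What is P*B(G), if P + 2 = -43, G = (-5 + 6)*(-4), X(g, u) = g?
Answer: -180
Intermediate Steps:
G = -4 (G = 1*(-4) = -4)
B(E) = -12 - 4*E (B(E) = -4*(E + 3) = -4*(3 + E) = -2*(6 + 2*E) = -12 - 4*E)
P = -45 (P = -2 - 43 = -45)
P*B(G) = -45*(-12 - 4*(-4)) = -45*(-12 + 16) = -45*4 = -180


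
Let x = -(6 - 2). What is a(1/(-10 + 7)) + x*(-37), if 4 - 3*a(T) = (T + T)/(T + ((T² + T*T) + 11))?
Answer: 21955/147 ≈ 149.35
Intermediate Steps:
a(T) = 4/3 - 2*T/(3*(11 + T + 2*T²)) (a(T) = 4/3 - (T + T)/(3*(T + ((T² + T*T) + 11))) = 4/3 - 2*T/(3*(T + ((T² + T²) + 11))) = 4/3 - 2*T/(3*(T + (2*T² + 11))) = 4/3 - 2*T/(3*(T + (11 + 2*T²))) = 4/3 - 2*T/(3*(11 + T + 2*T²)))
x = -4 (x = -1*4 = -4)
a(1/(-10 + 7)) + x*(-37) = 2*(22 + 1/(-10 + 7) + 4*(1/(-10 + 7))²)/(3*(11 + 1/(-10 + 7) + 2*(1/(-10 + 7))²)) - 4*(-37) = 2*(22 + 1/(-3) + 4*(1/(-3))²)/(3*(11 + 1/(-3) + 2*(1/(-3))²)) + 148 = 2*(22 - ⅓ + 4*(-⅓)²)/(3*(11 - ⅓ + 2*(-⅓)²)) + 148 = 2*(22 - ⅓ + 4*(⅑))/(3*(11 - ⅓ + 2*(⅑))) + 148 = 2*(22 - ⅓ + 4/9)/(3*(11 - ⅓ + 2/9)) + 148 = (⅔)*(199/9)/(98/9) + 148 = (⅔)*(9/98)*(199/9) + 148 = 199/147 + 148 = 21955/147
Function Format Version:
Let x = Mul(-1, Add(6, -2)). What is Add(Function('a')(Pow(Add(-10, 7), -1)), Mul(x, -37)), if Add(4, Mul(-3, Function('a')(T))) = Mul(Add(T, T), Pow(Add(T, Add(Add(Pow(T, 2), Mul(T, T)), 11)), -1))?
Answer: Rational(21955, 147) ≈ 149.35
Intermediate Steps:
Function('a')(T) = Add(Rational(4, 3), Mul(Rational(-2, 3), T, Pow(Add(11, T, Mul(2, Pow(T, 2))), -1))) (Function('a')(T) = Add(Rational(4, 3), Mul(Rational(-1, 3), Mul(Add(T, T), Pow(Add(T, Add(Add(Pow(T, 2), Mul(T, T)), 11)), -1)))) = Add(Rational(4, 3), Mul(Rational(-1, 3), Mul(Mul(2, T), Pow(Add(T, Add(Add(Pow(T, 2), Pow(T, 2)), 11)), -1)))) = Add(Rational(4, 3), Mul(Rational(-1, 3), Mul(Mul(2, T), Pow(Add(T, Add(Mul(2, Pow(T, 2)), 11)), -1)))) = Add(Rational(4, 3), Mul(Rational(-1, 3), Mul(Mul(2, T), Pow(Add(T, Add(11, Mul(2, Pow(T, 2)))), -1)))) = Add(Rational(4, 3), Mul(Rational(-1, 3), Mul(Mul(2, T), Pow(Add(11, T, Mul(2, Pow(T, 2))), -1)))) = Add(Rational(4, 3), Mul(Rational(-1, 3), Mul(2, T, Pow(Add(11, T, Mul(2, Pow(T, 2))), -1)))) = Add(Rational(4, 3), Mul(Rational(-2, 3), T, Pow(Add(11, T, Mul(2, Pow(T, 2))), -1))))
x = -4 (x = Mul(-1, 4) = -4)
Add(Function('a')(Pow(Add(-10, 7), -1)), Mul(x, -37)) = Add(Mul(Rational(2, 3), Pow(Add(11, Pow(Add(-10, 7), -1), Mul(2, Pow(Pow(Add(-10, 7), -1), 2))), -1), Add(22, Pow(Add(-10, 7), -1), Mul(4, Pow(Pow(Add(-10, 7), -1), 2)))), Mul(-4, -37)) = Add(Mul(Rational(2, 3), Pow(Add(11, Pow(-3, -1), Mul(2, Pow(Pow(-3, -1), 2))), -1), Add(22, Pow(-3, -1), Mul(4, Pow(Pow(-3, -1), 2)))), 148) = Add(Mul(Rational(2, 3), Pow(Add(11, Rational(-1, 3), Mul(2, Pow(Rational(-1, 3), 2))), -1), Add(22, Rational(-1, 3), Mul(4, Pow(Rational(-1, 3), 2)))), 148) = Add(Mul(Rational(2, 3), Pow(Add(11, Rational(-1, 3), Mul(2, Rational(1, 9))), -1), Add(22, Rational(-1, 3), Mul(4, Rational(1, 9)))), 148) = Add(Mul(Rational(2, 3), Pow(Add(11, Rational(-1, 3), Rational(2, 9)), -1), Add(22, Rational(-1, 3), Rational(4, 9))), 148) = Add(Mul(Rational(2, 3), Pow(Rational(98, 9), -1), Rational(199, 9)), 148) = Add(Mul(Rational(2, 3), Rational(9, 98), Rational(199, 9)), 148) = Add(Rational(199, 147), 148) = Rational(21955, 147)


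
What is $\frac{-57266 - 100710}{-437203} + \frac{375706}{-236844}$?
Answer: $- \frac{4878620099}{3982650282} \approx -1.225$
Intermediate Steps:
$\frac{-57266 - 100710}{-437203} + \frac{375706}{-236844} = \left(-57266 - 100710\right) \left(- \frac{1}{437203}\right) + 375706 \left(- \frac{1}{236844}\right) = \left(-157976\right) \left(- \frac{1}{437203}\right) - \frac{187853}{118422} = \frac{12152}{33631} - \frac{187853}{118422} = - \frac{4878620099}{3982650282}$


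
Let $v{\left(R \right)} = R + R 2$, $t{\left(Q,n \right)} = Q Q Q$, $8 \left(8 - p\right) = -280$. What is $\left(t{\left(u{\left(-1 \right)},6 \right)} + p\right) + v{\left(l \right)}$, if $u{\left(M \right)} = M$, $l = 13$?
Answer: $81$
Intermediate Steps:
$p = 43$ ($p = 8 - -35 = 8 + 35 = 43$)
$t{\left(Q,n \right)} = Q^{3}$ ($t{\left(Q,n \right)} = Q^{2} Q = Q^{3}$)
$v{\left(R \right)} = 3 R$ ($v{\left(R \right)} = R + 2 R = 3 R$)
$\left(t{\left(u{\left(-1 \right)},6 \right)} + p\right) + v{\left(l \right)} = \left(\left(-1\right)^{3} + 43\right) + 3 \cdot 13 = \left(-1 + 43\right) + 39 = 42 + 39 = 81$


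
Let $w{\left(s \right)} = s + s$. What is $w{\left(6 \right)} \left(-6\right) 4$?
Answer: $-288$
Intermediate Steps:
$w{\left(s \right)} = 2 s$
$w{\left(6 \right)} \left(-6\right) 4 = 2 \cdot 6 \left(-6\right) 4 = 12 \left(-6\right) 4 = \left(-72\right) 4 = -288$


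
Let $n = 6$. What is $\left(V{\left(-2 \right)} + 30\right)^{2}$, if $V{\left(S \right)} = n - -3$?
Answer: $1521$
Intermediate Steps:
$V{\left(S \right)} = 9$ ($V{\left(S \right)} = 6 - -3 = 6 + 3 = 9$)
$\left(V{\left(-2 \right)} + 30\right)^{2} = \left(9 + 30\right)^{2} = 39^{2} = 1521$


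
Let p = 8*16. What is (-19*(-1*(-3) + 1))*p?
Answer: -9728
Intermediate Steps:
p = 128
(-19*(-1*(-3) + 1))*p = -19*(-1*(-3) + 1)*128 = -19*(3 + 1)*128 = -19*4*128 = -76*128 = -9728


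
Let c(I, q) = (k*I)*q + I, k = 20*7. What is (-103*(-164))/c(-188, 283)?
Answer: -4223/1862187 ≈ -0.0022678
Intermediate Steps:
k = 140
c(I, q) = I + 140*I*q (c(I, q) = (140*I)*q + I = 140*I*q + I = I + 140*I*q)
(-103*(-164))/c(-188, 283) = (-103*(-164))/((-188*(1 + 140*283))) = 16892/((-188*(1 + 39620))) = 16892/((-188*39621)) = 16892/(-7448748) = 16892*(-1/7448748) = -4223/1862187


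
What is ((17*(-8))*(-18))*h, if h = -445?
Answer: -1089360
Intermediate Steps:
((17*(-8))*(-18))*h = ((17*(-8))*(-18))*(-445) = -136*(-18)*(-445) = 2448*(-445) = -1089360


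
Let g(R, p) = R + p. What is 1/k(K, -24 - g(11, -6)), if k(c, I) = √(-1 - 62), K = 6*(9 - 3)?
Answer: -I*√7/21 ≈ -0.12599*I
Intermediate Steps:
K = 36 (K = 6*6 = 36)
k(c, I) = 3*I*√7 (k(c, I) = √(-63) = 3*I*√7)
1/k(K, -24 - g(11, -6)) = 1/(3*I*√7) = -I*√7/21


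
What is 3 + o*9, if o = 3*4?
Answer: 111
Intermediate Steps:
o = 12
3 + o*9 = 3 + 12*9 = 3 + 108 = 111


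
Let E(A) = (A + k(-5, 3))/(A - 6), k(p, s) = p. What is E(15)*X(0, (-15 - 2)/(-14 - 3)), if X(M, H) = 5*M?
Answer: 0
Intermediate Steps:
E(A) = (-5 + A)/(-6 + A) (E(A) = (A - 5)/(A - 6) = (-5 + A)/(-6 + A))
E(15)*X(0, (-15 - 2)/(-14 - 3)) = ((-5 + 15)/(-6 + 15))*(5*0) = (10/9)*0 = 0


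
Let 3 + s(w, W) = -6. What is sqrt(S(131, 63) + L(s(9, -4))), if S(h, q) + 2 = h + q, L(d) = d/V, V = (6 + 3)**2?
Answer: sqrt(1727)/3 ≈ 13.852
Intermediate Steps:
s(w, W) = -9 (s(w, W) = -3 - 6 = -9)
V = 81 (V = 9**2 = 81)
L(d) = d/81
S(h, q) = -2 + h + q (S(h, q) = -2 + (h + q) = -2 + h + q)
sqrt(S(131, 63) + L(s(9, -4))) = sqrt((-2 + 131 + 63) + (1/81)*(-9)) = sqrt(192 - 1/9) = sqrt(1727/9) = sqrt(1727)/3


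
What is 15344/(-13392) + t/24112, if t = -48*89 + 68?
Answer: -6660539/5045436 ≈ -1.3201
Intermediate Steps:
t = -4204 (t = -4272 + 68 = -4204)
15344/(-13392) + t/24112 = 15344/(-13392) - 4204/24112 = 15344*(-1/13392) - 4204*1/24112 = -959/837 - 1051/6028 = -6660539/5045436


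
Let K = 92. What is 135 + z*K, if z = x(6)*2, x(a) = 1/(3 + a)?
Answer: 1399/9 ≈ 155.44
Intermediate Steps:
z = 2/9 (z = 2/(3 + 6) = 2/9 ≈ 0.22222)
135 + z*K = 135 + (2/9)*92 = 135 + 184/9 = 1399/9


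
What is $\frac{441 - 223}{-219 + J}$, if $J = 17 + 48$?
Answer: $- \frac{109}{77} \approx -1.4156$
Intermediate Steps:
$J = 65$
$\frac{441 - 223}{-219 + J} = \frac{441 - 223}{-219 + 65} = \frac{218}{-154} = 218 \left(- \frac{1}{154}\right) = - \frac{109}{77}$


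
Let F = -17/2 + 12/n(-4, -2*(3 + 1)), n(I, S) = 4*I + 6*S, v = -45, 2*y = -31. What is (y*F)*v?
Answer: -193905/32 ≈ -6059.5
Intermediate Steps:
y = -31/2 (y = (1/2)*(-31) = -31/2 ≈ -15.500)
F = -139/16 (F = -17/2 + 12/(4*(-4) + 6*(-2*(3 + 1))) = -17*1/2 + 12/(-16 + 6*(-2*4)) = -17/2 + 12/(-16 + 6*(-8)) = -17/2 + 12/(-16 - 48) = -17/2 + 12/(-64) = -17/2 + 12*(-1/64) = -17/2 - 3/16 = -139/16 ≈ -8.6875)
(y*F)*v = -31/2*(-139/16)*(-45) = (4309/32)*(-45) = -193905/32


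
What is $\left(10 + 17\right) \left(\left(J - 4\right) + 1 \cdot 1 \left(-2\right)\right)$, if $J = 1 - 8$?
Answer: $-351$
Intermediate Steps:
$J = -7$ ($J = 1 - 8 = -7$)
$\left(10 + 17\right) \left(\left(J - 4\right) + 1 \cdot 1 \left(-2\right)\right) = \left(10 + 17\right) \left(\left(-7 - 4\right) + 1 \cdot 1 \left(-2\right)\right) = 27 \left(-11 + 1 \left(-2\right)\right) = 27 \left(-11 - 2\right) = 27 \left(-13\right) = -351$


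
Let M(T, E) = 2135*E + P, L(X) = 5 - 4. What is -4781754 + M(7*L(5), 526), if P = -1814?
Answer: -3660558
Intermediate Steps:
L(X) = 1
M(T, E) = -1814 + 2135*E (M(T, E) = 2135*E - 1814 = -1814 + 2135*E)
-4781754 + M(7*L(5), 526) = -4781754 + (-1814 + 2135*526) = -4781754 + (-1814 + 1123010) = -4781754 + 1121196 = -3660558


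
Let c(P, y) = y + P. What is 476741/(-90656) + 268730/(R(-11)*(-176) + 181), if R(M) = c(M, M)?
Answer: 3204250801/52489824 ≈ 61.045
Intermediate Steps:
c(P, y) = P + y
R(M) = 2*M (R(M) = M + M = 2*M)
476741/(-90656) + 268730/(R(-11)*(-176) + 181) = 476741/(-90656) + 268730/((2*(-11))*(-176) + 181) = 476741*(-1/90656) + 268730/(-22*(-176) + 181) = -476741/90656 + 268730/(3872 + 181) = -476741/90656 + 268730/4053 = -476741/90656 + 268730*(1/4053) = -476741/90656 + 38390/579 = 3204250801/52489824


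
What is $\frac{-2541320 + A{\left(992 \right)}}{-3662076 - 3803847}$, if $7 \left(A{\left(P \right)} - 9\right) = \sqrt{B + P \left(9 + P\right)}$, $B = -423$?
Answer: $\frac{2541311}{7465923} - \frac{\sqrt{992569}}{52261461} \approx 0.34037$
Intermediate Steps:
$A{\left(P \right)} = 9 + \frac{\sqrt{-423 + P \left(9 + P\right)}}{7}$
$\frac{-2541320 + A{\left(992 \right)}}{-3662076 - 3803847} = \frac{-2541320 + \left(9 + \frac{\sqrt{-423 + 992^{2} + 9 \cdot 992}}{7}\right)}{-3662076 - 3803847} = \frac{-2541320 + \left(9 + \frac{\sqrt{-423 + 984064 + 8928}}{7}\right)}{-7465923} = \left(-2541320 + \left(9 + \frac{\sqrt{992569}}{7}\right)\right) \left(- \frac{1}{7465923}\right) = \left(-2541311 + \frac{\sqrt{992569}}{7}\right) \left(- \frac{1}{7465923}\right) = \frac{2541311}{7465923} - \frac{\sqrt{992569}}{52261461}$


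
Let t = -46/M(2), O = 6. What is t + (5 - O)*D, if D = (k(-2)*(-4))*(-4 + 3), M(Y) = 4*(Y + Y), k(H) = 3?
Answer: -119/8 ≈ -14.875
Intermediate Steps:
M(Y) = 8*Y (M(Y) = 4*(2*Y) = 8*Y)
D = 12 (D = (3*(-4))*(-4 + 3) = -12*(-1) = 12)
t = -23/8 (t = -46/(8*2) = -46/16 = -46*1/16 = -23/8 ≈ -2.8750)
t + (5 - O)*D = -23/8 + (5 - 1*6)*12 = -23/8 + (5 - 6)*12 = -23/8 - 1*12 = -23/8 - 12 = -119/8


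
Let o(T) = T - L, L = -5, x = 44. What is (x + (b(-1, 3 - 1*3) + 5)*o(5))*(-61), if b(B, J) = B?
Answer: -5124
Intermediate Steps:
o(T) = 5 + T (o(T) = T - 1*(-5) = T + 5 = 5 + T)
(x + (b(-1, 3 - 1*3) + 5)*o(5))*(-61) = (44 + (-1 + 5)*(5 + 5))*(-61) = (44 + 4*10)*(-61) = (44 + 40)*(-61) = 84*(-61) = -5124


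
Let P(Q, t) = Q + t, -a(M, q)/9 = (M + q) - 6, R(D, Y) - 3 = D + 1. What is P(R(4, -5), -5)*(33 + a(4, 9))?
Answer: -90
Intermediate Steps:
R(D, Y) = 4 + D (R(D, Y) = 3 + (D + 1) = 3 + (1 + D) = 4 + D)
a(M, q) = 54 - 9*M - 9*q (a(M, q) = -9*((M + q) - 6) = -9*(-6 + M + q) = 54 - 9*M - 9*q)
P(R(4, -5), -5)*(33 + a(4, 9)) = ((4 + 4) - 5)*(33 + (54 - 9*4 - 9*9)) = (8 - 5)*(33 + (54 - 36 - 81)) = 3*(33 - 63) = 3*(-30) = -90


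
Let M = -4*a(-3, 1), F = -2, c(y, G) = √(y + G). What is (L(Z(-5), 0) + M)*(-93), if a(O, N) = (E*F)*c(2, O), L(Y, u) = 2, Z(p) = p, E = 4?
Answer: -186 - 2976*I ≈ -186.0 - 2976.0*I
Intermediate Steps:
c(y, G) = √(G + y)
a(O, N) = -8*√(2 + O) (a(O, N) = (4*(-2))*√(O + 2) = -8*√(2 + O))
M = 32*I (M = -(-32)*√(2 - 3) = -(-32)*√(-1) = -(-32)*I = 32*I ≈ 32.0*I)
(L(Z(-5), 0) + M)*(-93) = (2 + 32*I)*(-93) = -186 - 2976*I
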